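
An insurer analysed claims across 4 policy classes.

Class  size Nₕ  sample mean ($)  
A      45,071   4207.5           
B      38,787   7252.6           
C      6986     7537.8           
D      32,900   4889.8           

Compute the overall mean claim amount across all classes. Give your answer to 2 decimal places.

N = 123744; weights Wₕ = Nₕ/N = (0.3642, 0.3134, 0.0565, 0.2659).
x̄_st = Σ Wₕ·x̄ₕ = 0.3642·4207.5 + 0.3134·7252.6 + 0.0565·7537.8 + 0.2659·4889.8 ≈ 5531.3900...
→ 5531.39.

5531.39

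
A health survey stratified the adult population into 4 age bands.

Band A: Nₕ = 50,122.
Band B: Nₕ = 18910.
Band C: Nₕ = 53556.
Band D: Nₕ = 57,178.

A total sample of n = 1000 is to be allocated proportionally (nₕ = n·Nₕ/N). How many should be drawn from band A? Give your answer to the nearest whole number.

Share of band A = 50122/179766 = 0.27882.
Allocate 1000 × 0.27882 = 278.818... → 279.

279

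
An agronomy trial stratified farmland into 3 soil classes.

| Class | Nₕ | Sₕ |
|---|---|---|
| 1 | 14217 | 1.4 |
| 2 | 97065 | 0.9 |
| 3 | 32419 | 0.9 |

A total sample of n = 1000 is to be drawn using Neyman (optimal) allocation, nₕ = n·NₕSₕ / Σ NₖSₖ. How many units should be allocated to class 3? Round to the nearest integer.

214

Σ NₕSₕ = 14217·1.4 + 97065·0.9 + 32419·0.9 = 136439.4.
Share for 3: 29177.1/136439.4 = 0.21385.
n_3 = 1000 × 0.21385 = 213.847... → 214.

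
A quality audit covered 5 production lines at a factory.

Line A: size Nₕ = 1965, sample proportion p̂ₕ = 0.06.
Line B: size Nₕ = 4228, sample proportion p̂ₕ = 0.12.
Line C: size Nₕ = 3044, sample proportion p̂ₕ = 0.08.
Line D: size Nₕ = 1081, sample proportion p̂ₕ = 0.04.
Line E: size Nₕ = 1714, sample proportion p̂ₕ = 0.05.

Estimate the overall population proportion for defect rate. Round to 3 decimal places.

0.083

Wₕ = Nₕ/N with N = 12032: 0.1633, 0.3514, 0.2530, 0.0898, 0.1425.
p̂_st = 0.1633·0.06 + 0.3514·0.12 + 0.2530·0.08 + 0.0898·0.04 + 0.1425·0.05 ≈ 0.08292... → 0.083.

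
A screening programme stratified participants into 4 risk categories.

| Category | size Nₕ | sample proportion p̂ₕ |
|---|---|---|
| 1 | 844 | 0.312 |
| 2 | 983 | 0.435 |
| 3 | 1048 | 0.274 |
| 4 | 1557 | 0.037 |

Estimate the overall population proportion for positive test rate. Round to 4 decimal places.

0.2337

Wₕ = Nₕ/N with N = 4432: 0.1904, 0.2218, 0.2365, 0.3513.
p̂_st = 0.1904·0.312 + 0.2218·0.435 + 0.2365·0.274 + 0.3513·0.037 ≈ 0.233685... → 0.2337.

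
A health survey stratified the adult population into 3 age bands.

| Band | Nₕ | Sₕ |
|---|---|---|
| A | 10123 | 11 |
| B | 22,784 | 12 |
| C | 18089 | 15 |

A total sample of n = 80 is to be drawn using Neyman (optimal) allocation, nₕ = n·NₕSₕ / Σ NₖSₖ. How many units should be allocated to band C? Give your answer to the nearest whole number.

33

A: NₕSₕ = 10123·11 = 111353
B: NₕSₕ = 22784·12 = 273408
C: NₕSₕ = 18089·15 = 271335
Σ NₕSₕ = 656096.
n_C = 80·271335/656096 = 33.085... → 33.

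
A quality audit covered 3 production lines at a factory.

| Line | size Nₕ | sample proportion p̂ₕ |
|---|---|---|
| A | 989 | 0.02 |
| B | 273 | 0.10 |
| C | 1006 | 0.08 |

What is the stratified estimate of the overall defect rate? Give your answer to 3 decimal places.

Wₕ = Nₕ/N with N = 2268: 0.4361, 0.1204, 0.4436.
p̂_st = 0.4361·0.02 + 0.1204·0.10 + 0.4436·0.08 ≈ 0.05624... → 0.056.

0.056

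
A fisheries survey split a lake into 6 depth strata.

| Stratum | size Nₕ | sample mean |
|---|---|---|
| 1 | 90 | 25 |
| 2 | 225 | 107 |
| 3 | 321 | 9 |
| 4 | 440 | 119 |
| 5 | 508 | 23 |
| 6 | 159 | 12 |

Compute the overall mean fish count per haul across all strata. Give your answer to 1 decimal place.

N = 90 + 225 + 321 + 440 + 508 + 159 = 1743.
Overall mean = Σ (Nₕ/N)·x̄ₕ — weight by population share, not a simple average.
Σ Nₕx̄ₕ = 90·25 + 225·107 + 321·9 + 440·119 + 508·23 + 159·12 = 2250 + 24075 + 2889 + 52360 + 11684 + 1908 = 95166.
Divide by N: 95166 / 1743 = 54.599... → 54.6.

54.6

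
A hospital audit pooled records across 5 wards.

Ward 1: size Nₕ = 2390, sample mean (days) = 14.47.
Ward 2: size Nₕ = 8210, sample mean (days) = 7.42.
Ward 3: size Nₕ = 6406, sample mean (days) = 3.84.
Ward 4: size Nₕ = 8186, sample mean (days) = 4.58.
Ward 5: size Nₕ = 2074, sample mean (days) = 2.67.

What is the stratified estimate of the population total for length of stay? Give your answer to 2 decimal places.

163130.00

1: 2390·14.47 = 34583.3
2: 8210·7.42 = 60918.2
3: 6406·3.84 = 24599.04
4: 8186·4.58 = 37491.88
5: 2074·2.67 = 5537.58
τ̂ = Σ Nₕx̄ₕ = 163130.00.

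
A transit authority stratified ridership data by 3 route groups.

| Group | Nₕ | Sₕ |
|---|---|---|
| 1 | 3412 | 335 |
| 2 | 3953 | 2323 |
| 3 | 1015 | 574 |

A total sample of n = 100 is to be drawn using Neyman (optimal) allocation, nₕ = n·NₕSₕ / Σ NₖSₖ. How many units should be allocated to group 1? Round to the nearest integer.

Σ NₕSₕ = 3412·335 + 3953·2323 + 1015·574 = 10908449.
Share for 1: 1143020/10908449 = 0.10478.
n_1 = 100 × 0.10478 = 10.478... → 10.

10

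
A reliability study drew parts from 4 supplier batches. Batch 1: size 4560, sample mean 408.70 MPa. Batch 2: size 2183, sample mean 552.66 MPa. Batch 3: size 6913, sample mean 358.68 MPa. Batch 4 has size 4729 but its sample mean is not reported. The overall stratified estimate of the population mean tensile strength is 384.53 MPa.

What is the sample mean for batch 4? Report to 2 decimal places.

321.40

N = 4560 + 2183 + 6913 + 4729 = 18385.
Overall total = μ·N = 384.53·18385 = 7069584.05.
Subtract the known strata: 4560·408.70 + 2183·552.66 + 6913·358.68 = 5549683.62.
Remaining total for batch 4: 7069584.05 − 5549683.62 = 1519900.43.
Divide by its size: 1519900.43 / 4729 = 321.4000... → 321.40.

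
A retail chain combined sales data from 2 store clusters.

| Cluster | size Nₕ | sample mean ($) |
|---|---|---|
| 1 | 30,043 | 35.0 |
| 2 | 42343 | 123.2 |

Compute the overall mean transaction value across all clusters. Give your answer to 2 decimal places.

86.59

N = 72386; weights Wₕ = Nₕ/N = (0.4150, 0.5850).
x̄_st = Σ Wₕ·x̄ₕ = 0.4150·35.0 + 0.5850·123.2 ≈ 86.5936...
→ 86.59.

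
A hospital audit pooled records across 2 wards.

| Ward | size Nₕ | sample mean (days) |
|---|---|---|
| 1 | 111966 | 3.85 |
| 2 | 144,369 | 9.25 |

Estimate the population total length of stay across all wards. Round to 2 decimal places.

1766482.35

Population total = Σ Nₕ·x̄ₕ (each stratum's size times its mean).
111966·3.85 + 144369·9.25 = 431069.1 + 1335413.25 = 1766482.35.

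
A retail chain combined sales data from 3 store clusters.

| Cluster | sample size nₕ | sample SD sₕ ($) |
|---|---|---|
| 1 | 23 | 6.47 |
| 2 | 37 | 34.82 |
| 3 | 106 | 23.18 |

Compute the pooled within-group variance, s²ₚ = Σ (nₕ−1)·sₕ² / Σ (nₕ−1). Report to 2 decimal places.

Degrees of freedom: 22 + 36 + 105 = 163.
Σ(nₕ−1)sₕ² = 22·41.8609 + 36·1212.4324 + 105·537.3124 = 100986.3082.
s²ₚ = 100986.3082 / 163 = 619.5479... → 619.55.

619.55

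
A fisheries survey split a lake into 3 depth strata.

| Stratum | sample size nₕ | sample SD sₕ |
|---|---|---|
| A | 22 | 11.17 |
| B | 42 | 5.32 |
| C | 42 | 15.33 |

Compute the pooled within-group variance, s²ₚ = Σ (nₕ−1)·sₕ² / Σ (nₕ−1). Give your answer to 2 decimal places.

A: (22−1)·11.17² = 21·124.7689 = 2620.1469
B: (42−1)·5.32² = 41·28.3024 = 1160.3984
C: (42−1)·15.33² = 41·235.0089 = 9635.3649
Numerator = 13415.9102; denominator = Σ(nₕ−1) = 103.
s²ₚ = 13415.9102/103 = 130.2516... → 130.25.

130.25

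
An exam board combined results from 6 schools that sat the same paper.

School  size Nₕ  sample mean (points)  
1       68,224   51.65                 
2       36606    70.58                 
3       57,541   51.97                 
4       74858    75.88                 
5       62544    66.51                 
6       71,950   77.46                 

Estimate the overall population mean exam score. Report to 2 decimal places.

N = 68224 + 36606 + 57541 + 74858 + 62544 + 71950 = 371723.
Overall mean = Σ (Nₕ/N)·x̄ₕ — weight by population share, not a simple average.
Σ Nₕx̄ₕ = 68224·51.65 + 36606·70.58 + 57541·51.97 + 74858·75.88 + 62544·66.51 + 71950·77.46 = 3523769.6 + 2583651.48 + 2990405.77 + 5680225.04 + 4159801.44 + 5573247 = 24511100.33.
Divide by N: 24511100.33 / 371723 = 65.9392... → 65.94.

65.94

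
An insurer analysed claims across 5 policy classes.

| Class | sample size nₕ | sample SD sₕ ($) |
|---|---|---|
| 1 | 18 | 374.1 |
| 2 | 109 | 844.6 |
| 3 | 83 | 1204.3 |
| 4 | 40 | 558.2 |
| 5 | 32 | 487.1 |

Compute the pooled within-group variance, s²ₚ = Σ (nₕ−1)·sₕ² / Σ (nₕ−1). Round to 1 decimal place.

1: (18−1)·374.1² = 17·139950.81 = 2379163.77
2: (109−1)·844.6² = 108·713349.16 = 77041709.28
3: (83−1)·1204.3² = 82·1450338.49 = 118927756.18
4: (40−1)·558.2² = 39·311587.24 = 12151902.36
5: (32−1)·487.1² = 31·237266.41 = 7355258.71
Numerator = 217855790.3; denominator = Σ(nₕ−1) = 277.
s²ₚ = 217855790.3/277 = 786482.997... → 786483.0.

786483.0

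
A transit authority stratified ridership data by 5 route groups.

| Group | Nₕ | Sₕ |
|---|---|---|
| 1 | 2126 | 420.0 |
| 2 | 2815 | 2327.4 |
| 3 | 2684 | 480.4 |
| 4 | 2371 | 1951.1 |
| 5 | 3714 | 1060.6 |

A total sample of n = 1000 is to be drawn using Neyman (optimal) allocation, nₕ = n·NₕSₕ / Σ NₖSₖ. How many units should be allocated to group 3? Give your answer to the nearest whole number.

1: NₕSₕ = 2126·420.0 = 892920
2: NₕSₕ = 2815·2327.4 = 6551631
3: NₕSₕ = 2684·480.4 = 1289393.6
4: NₕSₕ = 2371·1951.1 = 4626058.1
5: NₕSₕ = 3714·1060.6 = 3939068.4
Σ NₕSₕ = 17299071.1.
n_3 = 1000·1289393.6/17299071.1 = 74.535... → 75.

75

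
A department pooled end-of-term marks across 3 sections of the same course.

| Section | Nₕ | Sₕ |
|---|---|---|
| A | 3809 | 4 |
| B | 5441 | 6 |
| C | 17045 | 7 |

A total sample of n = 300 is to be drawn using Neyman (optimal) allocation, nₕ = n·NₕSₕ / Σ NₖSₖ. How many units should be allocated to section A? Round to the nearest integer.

27

Σ NₕSₕ = 3809·4 + 5441·6 + 17045·7 = 167197.
Share for A: 15236/167197 = 0.09113.
n_A = 300 × 0.09113 = 27.338... → 27.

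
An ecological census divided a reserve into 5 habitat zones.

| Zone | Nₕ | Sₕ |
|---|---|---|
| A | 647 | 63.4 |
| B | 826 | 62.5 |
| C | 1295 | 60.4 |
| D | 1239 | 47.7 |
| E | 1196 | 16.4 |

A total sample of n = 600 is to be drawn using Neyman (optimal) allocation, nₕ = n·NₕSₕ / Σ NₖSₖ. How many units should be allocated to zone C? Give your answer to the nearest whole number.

Σ NₕSₕ = 647·63.4 + 826·62.5 + 1295·60.4 + 1239·47.7 + 1196·16.4 = 249577.5.
Share for C: 78218/249577.5 = 0.31340.
n_C = 600 × 0.31340 = 188.041... → 188.

188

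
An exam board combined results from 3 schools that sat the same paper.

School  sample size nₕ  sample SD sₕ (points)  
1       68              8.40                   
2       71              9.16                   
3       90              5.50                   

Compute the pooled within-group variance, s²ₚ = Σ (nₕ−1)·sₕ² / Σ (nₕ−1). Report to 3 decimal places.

58.819

1: (68−1)·8.40² = 67·70.56 = 4727.52
2: (71−1)·9.16² = 70·83.9056 = 5873.392
3: (90−1)·5.50² = 89·30.25 = 2692.25
Numerator = 13293.162; denominator = Σ(nₕ−1) = 226.
s²ₚ = 13293.162/226 = 58.81930... → 58.819.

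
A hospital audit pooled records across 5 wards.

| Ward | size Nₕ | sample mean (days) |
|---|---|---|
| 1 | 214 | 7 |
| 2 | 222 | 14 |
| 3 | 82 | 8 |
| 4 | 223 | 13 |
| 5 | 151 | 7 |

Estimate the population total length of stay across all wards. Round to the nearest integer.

1: 214·7 = 1498
2: 222·14 = 3108
3: 82·8 = 656
4: 223·13 = 2899
5: 151·7 = 1057
τ̂ = Σ Nₕx̄ₕ = 9218.

9218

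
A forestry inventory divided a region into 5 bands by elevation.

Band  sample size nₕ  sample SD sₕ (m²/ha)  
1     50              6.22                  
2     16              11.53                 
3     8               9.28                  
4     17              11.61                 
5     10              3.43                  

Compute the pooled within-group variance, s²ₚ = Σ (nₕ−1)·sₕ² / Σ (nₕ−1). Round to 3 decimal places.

70.367

Degrees of freedom: 49 + 15 + 7 + 16 + 9 = 96.
Σ(nₕ−1)sₕ² = 49·38.6884 + 15·132.9409 + 7·86.1184 + 16·134.7921 + 9·11.7649 = 6755.2316.
s²ₚ = 6755.2316 / 96 = 70.36700... → 70.367.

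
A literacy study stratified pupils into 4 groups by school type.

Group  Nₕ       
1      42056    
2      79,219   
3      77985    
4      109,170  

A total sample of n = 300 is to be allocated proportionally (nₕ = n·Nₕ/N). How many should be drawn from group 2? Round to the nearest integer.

77

N = 42056 + 79219 + 77985 + 109170 = 308430.
n_2 = 300·79219/308430 = 77.054... → 77.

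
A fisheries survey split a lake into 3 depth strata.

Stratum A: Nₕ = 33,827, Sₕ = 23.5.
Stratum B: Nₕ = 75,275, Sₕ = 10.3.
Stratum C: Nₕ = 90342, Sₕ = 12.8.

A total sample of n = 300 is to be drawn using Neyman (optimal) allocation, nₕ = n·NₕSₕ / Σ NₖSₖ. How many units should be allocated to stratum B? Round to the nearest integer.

85

Σ NₕSₕ = 33827·23.5 + 75275·10.3 + 90342·12.8 = 2726644.6.
Share for B: 775332.5/2726644.6 = 0.28435.
n_B = 300 × 0.28435 = 85.306... → 85.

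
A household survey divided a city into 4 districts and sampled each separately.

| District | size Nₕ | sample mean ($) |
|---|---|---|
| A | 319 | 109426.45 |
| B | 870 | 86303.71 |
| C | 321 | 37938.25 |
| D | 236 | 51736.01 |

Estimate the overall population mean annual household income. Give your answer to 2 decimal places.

x̄_st = (Σ Nₕx̄ₕ) / (Σ Nₕ) = (319·109426.45 + 870·86303.71 + 321·37938.25 + 236·51736.01) / 1746
= 134379141.86 / 1746 = 76963.9988... → 76964.00.

76964.00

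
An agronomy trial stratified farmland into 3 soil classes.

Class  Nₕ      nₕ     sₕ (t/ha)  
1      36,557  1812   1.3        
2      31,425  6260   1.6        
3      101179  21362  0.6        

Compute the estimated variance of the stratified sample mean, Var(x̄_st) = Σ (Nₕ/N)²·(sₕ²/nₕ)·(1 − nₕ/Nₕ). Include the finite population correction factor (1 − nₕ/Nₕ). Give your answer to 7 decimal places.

0.0000575

N = 169161. Term for each stratum: Wₕ²sₕ²/nₕ·(1−nₕ/Nₕ).
Var(x̄_st) = 0.0000413991 + 0.0000113015 + 0.0000047560 = 0.0000574567 → 0.0000575.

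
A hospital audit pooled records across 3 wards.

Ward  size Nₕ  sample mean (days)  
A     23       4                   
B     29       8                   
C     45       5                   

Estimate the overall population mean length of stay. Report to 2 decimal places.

5.66

N = 97; weights Wₕ = Nₕ/N = (0.2371, 0.2990, 0.4639).
x̄_st = Σ Wₕ·x̄ₕ = 0.2371·4 + 0.2990·8 + 0.4639·5 ≈ 5.6598...
→ 5.66.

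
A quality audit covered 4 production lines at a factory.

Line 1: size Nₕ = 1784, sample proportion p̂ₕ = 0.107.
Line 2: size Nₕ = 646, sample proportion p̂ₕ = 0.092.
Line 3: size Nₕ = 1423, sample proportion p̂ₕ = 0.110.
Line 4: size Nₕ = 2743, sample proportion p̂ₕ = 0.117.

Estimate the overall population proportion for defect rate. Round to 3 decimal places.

Wₕ = Nₕ/N with N = 6596: 0.2705, 0.0979, 0.2157, 0.4159.
p̂_st = 0.2705·0.107 + 0.0979·0.092 + 0.2157·0.110 + 0.4159·0.117 ≈ 0.11034... → 0.110.

0.110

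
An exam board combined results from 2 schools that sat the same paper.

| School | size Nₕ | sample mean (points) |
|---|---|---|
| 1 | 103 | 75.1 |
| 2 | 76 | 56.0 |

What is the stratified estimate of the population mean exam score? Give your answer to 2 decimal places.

66.99

x̄_st = (Σ Nₕx̄ₕ) / (Σ Nₕ) = (103·75.1 + 76·56.0) / 179
= 11991.3 / 179 = 66.9905... → 66.99.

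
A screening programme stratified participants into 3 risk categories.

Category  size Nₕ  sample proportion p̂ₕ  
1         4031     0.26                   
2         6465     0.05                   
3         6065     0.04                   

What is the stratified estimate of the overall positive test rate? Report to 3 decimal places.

Wₕ = Nₕ/N with N = 16561: 0.2434, 0.3904, 0.3662.
p̂_st = 0.2434·0.26 + 0.3904·0.05 + 0.3662·0.04 ≈ 0.09745... → 0.097.

0.097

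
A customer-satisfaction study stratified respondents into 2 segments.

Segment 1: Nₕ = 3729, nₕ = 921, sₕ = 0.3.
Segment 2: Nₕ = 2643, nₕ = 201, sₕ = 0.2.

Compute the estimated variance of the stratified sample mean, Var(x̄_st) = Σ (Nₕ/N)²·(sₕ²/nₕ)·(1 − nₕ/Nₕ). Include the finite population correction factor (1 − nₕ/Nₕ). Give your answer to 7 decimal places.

N = 6372. Term for each stratum: Wₕ²sₕ²/nₕ·(1−nₕ/Nₕ).
Var(x̄_st) = 0.0000252012 + 0.0000316341 = 0.0000568353 → 0.0000568.

0.0000568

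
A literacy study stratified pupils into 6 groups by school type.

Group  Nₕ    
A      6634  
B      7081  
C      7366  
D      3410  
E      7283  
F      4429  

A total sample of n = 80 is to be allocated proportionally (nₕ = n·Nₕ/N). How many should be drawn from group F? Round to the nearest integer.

10

N = 6634 + 7081 + 7366 + 3410 + 7283 + 4429 = 36203.
n_F = 80·4429/36203 = 9.787... → 10.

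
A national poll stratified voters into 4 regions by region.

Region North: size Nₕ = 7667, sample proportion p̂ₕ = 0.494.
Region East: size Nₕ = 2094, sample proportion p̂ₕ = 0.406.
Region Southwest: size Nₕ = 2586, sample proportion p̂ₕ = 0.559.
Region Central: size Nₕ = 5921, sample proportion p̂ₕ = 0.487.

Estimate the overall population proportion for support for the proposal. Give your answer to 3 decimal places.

0.491

N = 7667 + 2094 + 2586 + 5921 = 18268.
Overall proportion = Σ (Nₕ/N)·p̂ₕ.
Σ Nₕp̂ₕ = 3787.498 + 850.164 + 1445.574 + 2883.527 = 8966.763.
8966.763 / 18268 = 0.49085... → 0.491.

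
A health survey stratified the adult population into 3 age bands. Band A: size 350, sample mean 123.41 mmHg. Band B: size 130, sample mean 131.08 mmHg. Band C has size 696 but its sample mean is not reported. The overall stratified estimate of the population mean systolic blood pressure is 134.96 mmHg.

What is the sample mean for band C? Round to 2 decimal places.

141.49

Σ Nₕx̄ₕ = N·μ, so 696·x̄_C = 1176·134.96 − (350·123.41 + 130·131.08).
= 158712.96 − 60233.9 = 98479.06.
x̄_C = 98479.06 / 696 = 141.4929... → 141.49.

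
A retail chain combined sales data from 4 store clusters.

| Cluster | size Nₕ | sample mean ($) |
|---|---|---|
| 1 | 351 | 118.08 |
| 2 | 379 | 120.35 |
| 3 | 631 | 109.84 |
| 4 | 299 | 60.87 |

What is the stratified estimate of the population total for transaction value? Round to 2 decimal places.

174567.90

1: 351·118.08 = 41446.08
2: 379·120.35 = 45612.65
3: 631·109.84 = 69309.04
4: 299·60.87 = 18200.13
τ̂ = Σ Nₕx̄ₕ = 174567.90.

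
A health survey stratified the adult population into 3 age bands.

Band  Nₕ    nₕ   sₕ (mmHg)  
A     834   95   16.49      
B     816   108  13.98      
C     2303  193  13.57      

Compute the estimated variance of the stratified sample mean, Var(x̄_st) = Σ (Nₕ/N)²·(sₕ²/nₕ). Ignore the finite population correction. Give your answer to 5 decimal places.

0.52836

N = 3953; Wₕ = Nₕ/N.
band A: (834/3953)²·16.49²/95 = 0.12740785
band B: (816/3953)²·13.98²/108 = 0.07711117
band C: (2303/3953)²·13.57²/193 = 0.32384458
Sum = 0.52836360 → 0.52836.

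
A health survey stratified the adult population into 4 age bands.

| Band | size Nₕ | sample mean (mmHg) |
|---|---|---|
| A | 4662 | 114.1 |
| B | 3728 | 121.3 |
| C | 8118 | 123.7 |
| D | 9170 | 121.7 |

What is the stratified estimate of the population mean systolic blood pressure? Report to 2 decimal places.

N = 25678; weights Wₕ = Nₕ/N = (0.1816, 0.1452, 0.3161, 0.3571).
x̄_st = Σ Wₕ·x̄ₕ = 0.1816·114.1 + 0.1452·121.3 + 0.3161·123.7 + 0.3571·121.7 ≈ 120.8944...
→ 120.89.

120.89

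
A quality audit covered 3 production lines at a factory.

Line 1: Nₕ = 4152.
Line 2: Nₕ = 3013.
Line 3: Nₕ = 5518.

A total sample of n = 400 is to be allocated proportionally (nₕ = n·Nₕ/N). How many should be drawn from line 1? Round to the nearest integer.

Share of line 1 = 4152/12683 = 0.32737.
Allocate 400 × 0.32737 = 130.947... → 131.

131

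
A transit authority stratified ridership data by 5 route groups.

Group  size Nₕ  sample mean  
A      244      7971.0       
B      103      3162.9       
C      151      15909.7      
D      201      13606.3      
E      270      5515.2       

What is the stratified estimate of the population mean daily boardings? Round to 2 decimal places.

9181.67

N = 244 + 103 + 151 + 201 + 270 = 969.
Weight each subgroup mean by Nₕ/N and sum.
Σ Nₕx̄ₕ = 244·7971.0 + 103·3162.9 + 151·15909.7 + 201·13606.3 + 270·5515.2 = 1944924 + 325778.7 + 2402364.7 + 2734866.3 + 1489104 = 8897037.7.
Divide by N: 8897037.7 / 969 = 9181.6695... → 9181.67.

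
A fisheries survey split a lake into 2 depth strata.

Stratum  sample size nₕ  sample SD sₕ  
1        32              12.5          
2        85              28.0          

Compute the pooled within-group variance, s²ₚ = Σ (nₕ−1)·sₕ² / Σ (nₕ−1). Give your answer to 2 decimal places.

614.78

1: (32−1)·12.5² = 31·156.25 = 4843.75
2: (85−1)·28.0² = 84·784 = 65856
Numerator = 70699.75; denominator = Σ(nₕ−1) = 115.
s²ₚ = 70699.75/115 = 614.7804... → 614.78.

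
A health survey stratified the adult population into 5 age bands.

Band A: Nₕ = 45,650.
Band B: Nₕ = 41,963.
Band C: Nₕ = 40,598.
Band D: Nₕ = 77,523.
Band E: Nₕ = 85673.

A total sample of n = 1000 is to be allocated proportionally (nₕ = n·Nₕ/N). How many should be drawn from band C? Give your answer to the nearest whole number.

139

Share of band C = 40598/291407 = 0.13932.
Allocate 1000 × 0.13932 = 139.317... → 139.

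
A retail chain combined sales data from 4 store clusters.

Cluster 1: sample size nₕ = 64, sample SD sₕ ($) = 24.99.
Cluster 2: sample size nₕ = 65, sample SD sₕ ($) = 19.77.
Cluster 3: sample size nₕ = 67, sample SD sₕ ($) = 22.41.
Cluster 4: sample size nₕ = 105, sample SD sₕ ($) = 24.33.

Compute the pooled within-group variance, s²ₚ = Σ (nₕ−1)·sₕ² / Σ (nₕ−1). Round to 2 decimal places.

1: (64−1)·24.99² = 63·624.5001 = 39343.5063
2: (65−1)·19.77² = 64·390.8529 = 25014.5856
3: (67−1)·22.41² = 66·502.2081 = 33145.7346
4: (105−1)·24.33² = 104·591.9489 = 61562.6856
Numerator = 159066.5121; denominator = Σ(nₕ−1) = 297.
s²ₚ = 159066.5121/297 = 535.5775... → 535.58.

535.58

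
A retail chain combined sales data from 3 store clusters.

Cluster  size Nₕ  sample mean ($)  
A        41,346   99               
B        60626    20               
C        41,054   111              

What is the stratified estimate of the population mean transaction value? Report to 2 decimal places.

68.96

N = 143026; weights Wₕ = Nₕ/N = (0.2891, 0.4239, 0.2870).
x̄_st = Σ Wₕ·x̄ₕ = 0.2891·99 + 0.4239·20 + 0.2870·111 ≈ 68.9579...
→ 68.96.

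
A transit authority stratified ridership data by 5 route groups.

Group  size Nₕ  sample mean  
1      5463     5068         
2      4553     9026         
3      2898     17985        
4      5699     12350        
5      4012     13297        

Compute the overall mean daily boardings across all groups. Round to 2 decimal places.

10812.49

N = 5463 + 4553 + 2898 + 5699 + 4012 = 22625.
The stratified mean weights each stratum mean by its population share Nₕ/N.
Σ Nₕx̄ₕ = 5463·5068 + 4553·9026 + 2898·17985 + 5699·12350 + 4012·13297 = 27686484 + 41095378 + 52120530 + 70382650 + 53347564 = 244632606.
Divide by N: 244632606 / 22625 = 10812.4909... → 10812.49.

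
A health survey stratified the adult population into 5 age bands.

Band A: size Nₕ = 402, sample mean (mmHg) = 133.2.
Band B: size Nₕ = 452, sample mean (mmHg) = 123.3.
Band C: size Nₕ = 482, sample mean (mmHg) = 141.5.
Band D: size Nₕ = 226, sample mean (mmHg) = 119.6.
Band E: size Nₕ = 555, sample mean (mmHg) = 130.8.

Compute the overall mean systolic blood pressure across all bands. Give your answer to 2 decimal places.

N = 2117; weights Wₕ = Nₕ/N = (0.1899, 0.2135, 0.2277, 0.1068, 0.2622).
x̄_st = Σ Wₕ·x̄ₕ = 0.1899·133.2 + 0.2135·123.3 + 0.2277·141.5 + 0.1068·119.6 + 0.2622·130.8 ≈ 130.8949...
→ 130.89.

130.89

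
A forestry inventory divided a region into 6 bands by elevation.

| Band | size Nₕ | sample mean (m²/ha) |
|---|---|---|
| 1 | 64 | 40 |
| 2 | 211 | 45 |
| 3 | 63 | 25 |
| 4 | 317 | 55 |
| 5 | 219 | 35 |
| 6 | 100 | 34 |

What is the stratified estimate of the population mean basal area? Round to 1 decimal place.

43.3

N = 974; weights Wₕ = Nₕ/N = (0.0657, 0.2166, 0.0647, 0.3255, 0.2248, 0.1027).
x̄_st = Σ Wₕ·x̄ₕ = 0.0657·40 + 0.2166·45 + 0.0647·25 + 0.3255·55 + 0.2248·35 + 0.1027·34 ≈ 43.255...
→ 43.3.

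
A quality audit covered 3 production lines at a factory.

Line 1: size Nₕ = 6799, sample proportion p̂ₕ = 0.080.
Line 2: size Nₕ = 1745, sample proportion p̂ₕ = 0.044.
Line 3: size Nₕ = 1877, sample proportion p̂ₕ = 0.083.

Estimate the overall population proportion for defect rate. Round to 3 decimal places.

Wₕ = Nₕ/N with N = 10421: 0.6524, 0.1675, 0.1801.
p̂_st = 0.6524·0.080 + 0.1675·0.044 + 0.1801·0.083 ≈ 0.07451... → 0.075.

0.075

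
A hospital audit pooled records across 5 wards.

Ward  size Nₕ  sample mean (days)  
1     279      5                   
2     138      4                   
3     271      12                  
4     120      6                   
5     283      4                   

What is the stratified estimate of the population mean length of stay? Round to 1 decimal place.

6.5

x̄_st = (Σ Nₕx̄ₕ) / (Σ Nₕ) = (279·5 + 138·4 + 271·12 + 120·6 + 283·4) / 1091
= 7051 / 1091 = 6.463... → 6.5.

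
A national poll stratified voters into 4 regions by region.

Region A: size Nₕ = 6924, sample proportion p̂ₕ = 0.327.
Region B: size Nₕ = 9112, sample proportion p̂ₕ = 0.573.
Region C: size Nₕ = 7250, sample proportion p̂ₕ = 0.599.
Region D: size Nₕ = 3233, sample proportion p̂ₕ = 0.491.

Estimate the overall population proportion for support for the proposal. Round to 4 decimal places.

0.5059

N = 6924 + 9112 + 7250 + 3233 = 26519.
Overall proportion = Σ (Nₕ/N)·p̂ₕ.
Σ Nₕp̂ₕ = 2264.148 + 5221.176 + 4342.75 + 1587.403 = 13415.477.
13415.477 / 26519 = 0.505882... → 0.5059.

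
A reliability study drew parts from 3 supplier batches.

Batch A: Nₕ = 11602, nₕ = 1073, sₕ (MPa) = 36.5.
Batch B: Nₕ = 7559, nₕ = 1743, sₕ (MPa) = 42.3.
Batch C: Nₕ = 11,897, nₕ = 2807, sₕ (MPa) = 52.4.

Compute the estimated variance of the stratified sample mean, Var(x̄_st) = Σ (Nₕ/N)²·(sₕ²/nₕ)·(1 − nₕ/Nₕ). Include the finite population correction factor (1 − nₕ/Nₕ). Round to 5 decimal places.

N = 31058; Wₕ = Nₕ/N.
batch A: (11602/31058)²·36.5²/1073·(1 − 1073/11602) = 0.15723855
batch B: (7559/31058)²·42.3²/1743·(1 − 1743/7559) = 0.04678699
batch C: (11897/31058)²·52.4²/2807·(1 − 2807/11897) = 0.10966664
Sum = 0.31369218 → 0.31369.

0.31369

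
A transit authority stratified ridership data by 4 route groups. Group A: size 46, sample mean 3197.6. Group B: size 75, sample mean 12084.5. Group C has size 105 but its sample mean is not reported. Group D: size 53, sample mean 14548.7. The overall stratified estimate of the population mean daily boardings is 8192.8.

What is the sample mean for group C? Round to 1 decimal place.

4393.2

N = 46 + 75 + 105 + 53 = 279.
Overall total = μ·N = 8192.8·279 = 2285791.2.
Subtract the known strata: 46·3197.6 + 75·12084.5 + 53·14548.7 = 1824508.2.
Remaining total for group C: 2285791.2 − 1824508.2 = 461283.
Divide by its size: 461283 / 105 = 4393.171... → 4393.2.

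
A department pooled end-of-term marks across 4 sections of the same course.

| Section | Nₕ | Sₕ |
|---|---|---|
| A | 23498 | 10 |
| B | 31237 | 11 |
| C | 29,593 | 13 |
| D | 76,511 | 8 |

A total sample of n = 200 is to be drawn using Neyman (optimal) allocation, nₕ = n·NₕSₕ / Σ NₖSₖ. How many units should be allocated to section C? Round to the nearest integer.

49

Σ NₕSₕ = 23498·10 + 31237·11 + 29593·13 + 76511·8 = 1575384.
Share for C: 384709/1575384 = 0.24420.
n_C = 200 × 0.24420 = 48.840... → 49.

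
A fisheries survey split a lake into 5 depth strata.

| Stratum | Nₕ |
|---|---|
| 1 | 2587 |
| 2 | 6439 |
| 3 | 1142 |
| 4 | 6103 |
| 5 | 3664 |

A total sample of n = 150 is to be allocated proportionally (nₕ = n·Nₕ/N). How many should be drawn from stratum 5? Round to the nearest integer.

28

Share of stratum 5 = 3664/19935 = 0.18380.
Allocate 150 × 0.18380 = 27.570... → 28.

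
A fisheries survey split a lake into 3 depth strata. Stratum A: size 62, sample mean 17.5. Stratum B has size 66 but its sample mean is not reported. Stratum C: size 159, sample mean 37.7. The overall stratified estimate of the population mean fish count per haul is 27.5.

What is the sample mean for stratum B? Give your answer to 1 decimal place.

Σ Nₕx̄ₕ = N·μ, so 66·x̄_B = 287·27.5 − (62·17.5 + 159·37.7).
= 7892.5 − 7079.3 = 813.2.
x̄_B = 813.2 / 66 = 12.321... → 12.3.

12.3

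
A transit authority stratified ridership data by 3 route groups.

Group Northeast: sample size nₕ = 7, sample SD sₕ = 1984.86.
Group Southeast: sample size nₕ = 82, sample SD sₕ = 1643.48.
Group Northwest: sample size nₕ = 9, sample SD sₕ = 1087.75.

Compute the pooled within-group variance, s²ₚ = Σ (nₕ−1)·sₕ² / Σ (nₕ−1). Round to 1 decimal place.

2651439.6

Northeast: (7−1)·1984.86² = 6·3939669.2196 = 23638015.3176
Southeast: (82−1)·1643.48² = 81·2701026.5104 = 218783147.3424
Northwest: (9−1)·1087.75² = 8·1183200.0625 = 9465600.5
Numerator = 251886763.16; denominator = Σ(nₕ−1) = 95.
s²ₚ = 251886763.16/95 = 2651439.612... → 2651439.6.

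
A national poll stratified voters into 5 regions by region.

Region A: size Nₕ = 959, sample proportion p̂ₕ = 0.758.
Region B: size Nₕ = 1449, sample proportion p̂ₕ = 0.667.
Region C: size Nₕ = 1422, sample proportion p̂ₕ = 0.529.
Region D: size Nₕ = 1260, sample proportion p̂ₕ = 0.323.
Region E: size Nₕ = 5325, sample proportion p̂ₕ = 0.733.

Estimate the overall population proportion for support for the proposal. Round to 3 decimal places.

N = 959 + 1449 + 1422 + 1260 + 5325 = 10415.
Overall proportion = Σ (Nₕ/N)·p̂ₕ.
Σ Nₕp̂ₕ = 726.922 + 966.483 + 752.238 + 406.98 + 3903.225 = 6755.848.
6755.848 / 10415 = 0.64867... → 0.649.

0.649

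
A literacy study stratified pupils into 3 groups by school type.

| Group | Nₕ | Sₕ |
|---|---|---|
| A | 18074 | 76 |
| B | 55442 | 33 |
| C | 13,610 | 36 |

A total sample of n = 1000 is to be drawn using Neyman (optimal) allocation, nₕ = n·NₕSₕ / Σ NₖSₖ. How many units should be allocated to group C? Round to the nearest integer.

133

A: NₕSₕ = 18074·76 = 1373624
B: NₕSₕ = 55442·33 = 1829586
C: NₕSₕ = 13610·36 = 489960
Σ NₕSₕ = 3693170.
n_C = 1000·489960/3693170 = 132.667... → 133.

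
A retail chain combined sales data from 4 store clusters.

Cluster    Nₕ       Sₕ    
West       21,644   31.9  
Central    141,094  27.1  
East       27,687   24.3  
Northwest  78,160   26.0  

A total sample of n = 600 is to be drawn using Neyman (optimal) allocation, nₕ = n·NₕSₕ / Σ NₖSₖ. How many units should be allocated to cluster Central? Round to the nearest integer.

Σ NₕSₕ = 21644·31.9 + 141094·27.1 + 27687·24.3 + 78160·26.0 = 7219045.1.
Share for Central: 3823647.4/7219045.1 = 0.52966.
n_Central = 600 × 0.52966 = 317.797... → 318.

318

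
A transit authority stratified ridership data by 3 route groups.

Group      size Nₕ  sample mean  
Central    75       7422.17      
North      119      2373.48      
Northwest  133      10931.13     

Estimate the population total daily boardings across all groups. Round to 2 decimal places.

2292947.16

Central: 75·7422.17 = 556662.75
North: 119·2373.48 = 282444.12
Northwest: 133·10931.13 = 1453840.29
τ̂ = Σ Nₕx̄ₕ = 2292947.16.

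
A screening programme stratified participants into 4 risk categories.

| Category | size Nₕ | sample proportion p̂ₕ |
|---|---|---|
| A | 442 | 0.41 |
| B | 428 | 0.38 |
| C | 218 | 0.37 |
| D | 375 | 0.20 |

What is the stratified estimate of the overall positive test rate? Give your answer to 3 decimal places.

0.341

Wₕ = Nₕ/N with N = 1463: 0.3021, 0.2925, 0.1490, 0.2563.
p̂_st = 0.3021·0.41 + 0.2925·0.38 + 0.1490·0.37 + 0.2563·0.20 ≈ 0.34144... → 0.341.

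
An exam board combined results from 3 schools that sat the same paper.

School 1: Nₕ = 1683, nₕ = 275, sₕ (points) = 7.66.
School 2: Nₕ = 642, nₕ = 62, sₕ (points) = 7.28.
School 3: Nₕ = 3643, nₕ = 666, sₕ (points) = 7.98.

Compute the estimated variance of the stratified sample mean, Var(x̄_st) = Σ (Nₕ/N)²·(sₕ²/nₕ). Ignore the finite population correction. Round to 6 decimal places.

0.062488

N = 5968. Term for each stratum: Wₕ²sₕ²/nₕ.
Var(x̄_st) = 0.016968187 + 0.009891986 + 0.035628068 = 0.062488241 → 0.062488.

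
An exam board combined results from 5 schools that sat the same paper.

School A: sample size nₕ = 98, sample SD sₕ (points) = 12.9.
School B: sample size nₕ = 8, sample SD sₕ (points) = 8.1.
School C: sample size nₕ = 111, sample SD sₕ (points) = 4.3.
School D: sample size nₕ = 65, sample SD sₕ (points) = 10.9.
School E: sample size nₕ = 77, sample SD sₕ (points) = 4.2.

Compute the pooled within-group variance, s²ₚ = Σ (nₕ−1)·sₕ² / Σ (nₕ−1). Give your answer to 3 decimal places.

Degrees of freedom: 97 + 7 + 110 + 64 + 76 = 354.
Σ(nₕ−1)sₕ² = 97·166.41 + 7·65.61 + 110·18.49 + 64·118.81 + 76·17.64 = 27579.42.
s²ₚ = 27579.42 / 354 = 77.90797... → 77.908.

77.908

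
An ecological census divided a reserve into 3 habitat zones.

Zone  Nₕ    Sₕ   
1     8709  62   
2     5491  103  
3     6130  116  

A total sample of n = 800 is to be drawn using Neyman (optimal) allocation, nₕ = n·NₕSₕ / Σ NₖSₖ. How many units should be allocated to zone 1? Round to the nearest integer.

238

Σ NₕSₕ = 8709·62 + 5491·103 + 6130·116 = 1816611.
Share for 1: 539958/1816611 = 0.29723.
n_1 = 800 × 0.29723 = 237.787... → 238.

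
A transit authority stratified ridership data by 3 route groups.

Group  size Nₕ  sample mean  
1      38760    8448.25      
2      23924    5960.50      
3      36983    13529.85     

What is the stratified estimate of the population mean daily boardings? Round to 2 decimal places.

x̄_st = (Σ Nₕx̄ₕ) / (Σ Nₕ) = (38760·8448.25 + 23924·5960.50 + 36983·13529.85) / 99667
= 970427614.55 / 99667 = 9736.6994... → 9736.70.

9736.70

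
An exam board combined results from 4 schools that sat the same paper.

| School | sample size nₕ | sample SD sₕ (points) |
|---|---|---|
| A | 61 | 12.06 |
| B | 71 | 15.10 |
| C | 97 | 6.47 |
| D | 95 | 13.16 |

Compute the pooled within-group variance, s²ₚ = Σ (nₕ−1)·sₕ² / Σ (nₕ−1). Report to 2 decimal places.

Degrees of freedom: 60 + 70 + 96 + 94 = 320.
Σ(nₕ−1)sₕ² = 60·145.4436 + 70·228.01 + 96·41.8609 + 94·173.1856 = 44985.4088.
s²ₚ = 44985.4088 / 320 = 140.5794... → 140.58.

140.58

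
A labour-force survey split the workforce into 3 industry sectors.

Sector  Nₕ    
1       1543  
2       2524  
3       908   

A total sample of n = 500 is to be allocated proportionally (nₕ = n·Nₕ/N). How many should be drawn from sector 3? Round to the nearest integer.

91

Share of sector 3 = 908/4975 = 0.18251.
Allocate 500 × 0.18251 = 91.256... → 91.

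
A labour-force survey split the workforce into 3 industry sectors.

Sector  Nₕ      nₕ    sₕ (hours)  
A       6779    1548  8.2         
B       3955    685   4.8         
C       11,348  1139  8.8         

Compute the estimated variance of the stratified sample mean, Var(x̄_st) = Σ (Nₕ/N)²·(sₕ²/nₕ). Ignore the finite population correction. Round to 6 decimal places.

N = 22082; Wₕ = Nₕ/N.
sector A: (6779/22082)²·8.2²/1548 = 0.004093655
sector B: (3955/22082)²·4.8²/685 = 0.001078967
sector C: (11348/22082)²·8.8²/1139 = 0.017955746
Sum = 0.023128368 → 0.023128.

0.023128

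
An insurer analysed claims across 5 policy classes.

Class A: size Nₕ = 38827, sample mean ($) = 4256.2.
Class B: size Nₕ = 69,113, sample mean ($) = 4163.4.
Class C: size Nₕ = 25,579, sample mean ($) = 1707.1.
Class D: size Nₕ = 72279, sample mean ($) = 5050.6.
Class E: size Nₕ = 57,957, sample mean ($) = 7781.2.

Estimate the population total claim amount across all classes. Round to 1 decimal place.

A: 38827·4256.2 = 165255477.4
B: 69113·4163.4 = 287745064.2
C: 25579·1707.1 = 43665910.9
D: 72279·5050.6 = 365052317.4
E: 57957·7781.2 = 450975008.4
τ̂ = Σ Nₕx̄ₕ = 1312693778.3.

1312693778.3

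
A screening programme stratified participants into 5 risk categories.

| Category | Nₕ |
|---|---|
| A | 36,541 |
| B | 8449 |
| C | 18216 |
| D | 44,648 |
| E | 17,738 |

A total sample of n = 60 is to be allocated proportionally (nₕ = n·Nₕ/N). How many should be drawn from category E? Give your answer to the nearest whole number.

N = 36541 + 8449 + 18216 + 44648 + 17738 = 125592.
n_E = 60·17738/125592 = 8.474... → 8.

8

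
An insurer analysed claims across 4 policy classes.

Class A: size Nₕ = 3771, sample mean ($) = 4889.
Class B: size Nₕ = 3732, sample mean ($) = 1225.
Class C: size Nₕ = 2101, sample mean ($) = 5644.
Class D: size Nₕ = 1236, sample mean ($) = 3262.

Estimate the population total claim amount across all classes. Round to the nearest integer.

38897995

Population total = Σ Nₕ·x̄ₕ (each stratum's size times its mean).
3771·4889 + 3732·1225 + 2101·5644 + 1236·3262 = 18436419 + 4571700 + 11858044 + 4031832 = 38897995.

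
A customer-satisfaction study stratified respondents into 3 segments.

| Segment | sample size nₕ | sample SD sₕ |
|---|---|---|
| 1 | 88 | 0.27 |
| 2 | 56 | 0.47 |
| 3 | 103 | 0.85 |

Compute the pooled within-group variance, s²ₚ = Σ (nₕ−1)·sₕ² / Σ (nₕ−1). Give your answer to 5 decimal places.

0.37781

Degrees of freedom: 87 + 55 + 102 = 244.
Σ(nₕ−1)sₕ² = 87·0.0729 + 55·0.2209 + 102·0.7225 = 92.1868.
s²ₚ = 92.1868 / 244 = 0.3778148... → 0.37781.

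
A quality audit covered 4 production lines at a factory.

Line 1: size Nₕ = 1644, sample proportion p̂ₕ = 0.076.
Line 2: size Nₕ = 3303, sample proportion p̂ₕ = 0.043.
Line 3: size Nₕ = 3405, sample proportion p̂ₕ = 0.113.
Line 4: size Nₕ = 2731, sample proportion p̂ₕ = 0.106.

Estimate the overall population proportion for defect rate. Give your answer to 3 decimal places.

0.085

N = 1644 + 3303 + 3405 + 2731 = 11083.
Overall proportion = Σ (Nₕ/N)·p̂ₕ.
Σ Nₕp̂ₕ = 124.944 + 142.029 + 384.765 + 289.486 = 941.224.
941.224 / 11083 = 0.08493... → 0.085.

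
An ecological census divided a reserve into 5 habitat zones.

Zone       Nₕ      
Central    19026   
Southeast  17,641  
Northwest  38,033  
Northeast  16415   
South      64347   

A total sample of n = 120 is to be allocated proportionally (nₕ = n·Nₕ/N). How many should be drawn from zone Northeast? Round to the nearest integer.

13

N = 19026 + 17641 + 38033 + 16415 + 64347 = 155462.
n_Northeast = 120·16415/155462 = 12.671... → 13.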